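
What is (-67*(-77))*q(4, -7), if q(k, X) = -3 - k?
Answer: -36113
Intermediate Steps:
(-67*(-77))*q(4, -7) = (-67*(-77))*(-3 - 1*4) = 5159*(-3 - 4) = 5159*(-7) = -36113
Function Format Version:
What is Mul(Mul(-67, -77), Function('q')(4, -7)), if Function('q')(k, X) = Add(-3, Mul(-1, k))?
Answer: -36113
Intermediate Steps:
Mul(Mul(-67, -77), Function('q')(4, -7)) = Mul(Mul(-67, -77), Add(-3, Mul(-1, 4))) = Mul(5159, Add(-3, -4)) = Mul(5159, -7) = -36113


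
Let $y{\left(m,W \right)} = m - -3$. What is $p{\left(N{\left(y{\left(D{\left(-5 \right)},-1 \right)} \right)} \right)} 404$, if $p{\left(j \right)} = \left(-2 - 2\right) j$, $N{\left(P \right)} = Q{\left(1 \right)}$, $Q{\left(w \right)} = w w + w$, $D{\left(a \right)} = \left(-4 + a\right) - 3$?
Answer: $-3232$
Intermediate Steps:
$D{\left(a \right)} = -7 + a$
$y{\left(m,W \right)} = 3 + m$ ($y{\left(m,W \right)} = m + 3 = 3 + m$)
$Q{\left(w \right)} = w + w^{2}$ ($Q{\left(w \right)} = w^{2} + w = w + w^{2}$)
$N{\left(P \right)} = 2$ ($N{\left(P \right)} = 1 \left(1 + 1\right) = 1 \cdot 2 = 2$)
$p{\left(j \right)} = - 4 j$
$p{\left(N{\left(y{\left(D{\left(-5 \right)},-1 \right)} \right)} \right)} 404 = \left(-4\right) 2 \cdot 404 = \left(-8\right) 404 = -3232$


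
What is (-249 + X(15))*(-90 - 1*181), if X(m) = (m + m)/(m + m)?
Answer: 67208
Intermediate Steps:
X(m) = 1 (X(m) = (2*m)/((2*m)) = (2*m)*(1/(2*m)) = 1)
(-249 + X(15))*(-90 - 1*181) = (-249 + 1)*(-90 - 1*181) = -248*(-90 - 181) = -248*(-271) = 67208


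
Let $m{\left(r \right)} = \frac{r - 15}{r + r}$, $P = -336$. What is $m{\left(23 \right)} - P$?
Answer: $\frac{7732}{23} \approx 336.17$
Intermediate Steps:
$m{\left(r \right)} = \frac{-15 + r}{2 r}$
$m{\left(23 \right)} - P = \frac{-15 + 23}{2 \cdot 23} - -336 = \frac{1}{2} \cdot \frac{1}{23} \cdot 8 + 336 = \frac{4}{23} + 336 = \frac{7732}{23}$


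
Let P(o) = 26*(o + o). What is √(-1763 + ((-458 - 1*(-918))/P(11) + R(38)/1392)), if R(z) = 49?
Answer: I*√4363912662681/49764 ≈ 41.978*I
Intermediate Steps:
P(o) = 52*o (P(o) = 26*(2*o) = 52*o)
√(-1763 + ((-458 - 1*(-918))/P(11) + R(38)/1392)) = √(-1763 + ((-458 - 1*(-918))/((52*11)) + 49/1392)) = √(-1763 + ((-458 + 918)/572 + 49*(1/1392))) = √(-1763 + (460*(1/572) + 49/1392)) = √(-1763 + (115/143 + 49/1392)) = √(-1763 + 167087/199056) = √(-350768641/199056) = I*√4363912662681/49764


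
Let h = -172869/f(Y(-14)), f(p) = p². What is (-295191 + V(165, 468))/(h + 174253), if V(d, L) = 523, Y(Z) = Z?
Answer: -57754928/33980719 ≈ -1.6996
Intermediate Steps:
h = -172869/196 (h = -172869/((-14)²) = -172869/196 ≈ -881.98)
(-295191 + V(165, 468))/(h + 174253) = (-295191 + 523)/(-172869/196 + 174253) = -294668/33980719/196 = -294668*196/33980719 = -57754928/33980719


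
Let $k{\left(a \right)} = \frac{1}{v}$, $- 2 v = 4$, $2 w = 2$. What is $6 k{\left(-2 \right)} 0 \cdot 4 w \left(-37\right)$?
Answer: $0$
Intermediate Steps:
$w = 1$ ($w = \frac{1}{2} \cdot 2 = 1$)
$v = -2$ ($v = \left(- \frac{1}{2}\right) 4 = -2$)
$k{\left(a \right)} = - \frac{1}{2}$ ($k{\left(a \right)} = \frac{1}{-2} = - \frac{1}{2}$)
$6 k{\left(-2 \right)} 0 \cdot 4 w \left(-37\right) = 6 \left(- \frac{1}{2}\right) 0 \cdot 4 \cdot 1 \left(-37\right) = - 3 \cdot 0 \cdot 1 \left(-37\right) = \left(-3\right) 0 \left(-37\right) = 0 \left(-37\right) = 0$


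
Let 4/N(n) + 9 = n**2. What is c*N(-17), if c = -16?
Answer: -8/35 ≈ -0.22857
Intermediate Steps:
N(n) = 4/(-9 + n**2)
c*N(-17) = -64/(-9 + (-17)**2) = -64/(-9 + 289) = -64/280 = -16*1/70 = -8/35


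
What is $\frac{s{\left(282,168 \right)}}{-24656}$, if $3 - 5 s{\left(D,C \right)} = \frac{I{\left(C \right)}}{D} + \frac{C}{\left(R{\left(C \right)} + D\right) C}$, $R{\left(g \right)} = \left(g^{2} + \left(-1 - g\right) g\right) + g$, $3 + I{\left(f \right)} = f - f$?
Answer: $- \frac{53}{2172810} \approx -2.4392 \cdot 10^{-5}$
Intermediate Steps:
$I{\left(f \right)} = -3$ ($I{\left(f \right)} = -3 + \left(f - f\right) = -3 + 0 = -3$)
$R{\left(g \right)} = g + g^{2} + g \left(-1 - g\right)$ ($R{\left(g \right)} = \left(g^{2} + g \left(-1 - g\right)\right) + g = g + g^{2} + g \left(-1 - g\right)$)
$s{\left(D,C \right)} = \frac{3}{5} + \frac{2}{5 D}$ ($s{\left(D,C \right)} = \frac{3}{5} - \frac{- \frac{3}{D} + \frac{C}{\left(0 + D\right) C}}{5} = \frac{3}{5} - \frac{- \frac{3}{D} + \frac{C}{D C}}{5} = \frac{3}{5} - \frac{- \frac{3}{D} + \frac{C}{C D}}{5} = \frac{3}{5} - \frac{- \frac{3}{D} + C \frac{1}{C D}}{5} = \frac{3}{5} - \frac{- \frac{3}{D} + \frac{1}{D}}{5} = \frac{3}{5} - \frac{\left(-2\right) \frac{1}{D}}{5} = \frac{3}{5} + \frac{2}{5 D}$)
$\frac{s{\left(282,168 \right)}}{-24656} = \frac{\frac{1}{5} \cdot \frac{1}{282} \left(2 + 3 \cdot 282\right)}{-24656} = \frac{1}{5} \cdot \frac{1}{282} \left(2 + 846\right) \left(- \frac{1}{24656}\right) = \frac{1}{5} \cdot \frac{1}{282} \cdot 848 \left(- \frac{1}{24656}\right) = \frac{424}{705} \left(- \frac{1}{24656}\right) = - \frac{53}{2172810}$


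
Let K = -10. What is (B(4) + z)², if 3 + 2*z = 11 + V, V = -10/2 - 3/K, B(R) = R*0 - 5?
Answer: 4489/400 ≈ 11.223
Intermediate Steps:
B(R) = -5 (B(R) = 0 - 5 = -5)
V = -47/10 (V = -10/2 - 3/(-10) = -10*½ - 3*(-⅒) = -5 + 3/10 = -47/10 ≈ -4.7000)
z = 33/20 (z = -3/2 + (11 - 47/10)/2 = -3/2 + (½)*(63/10) = -3/2 + 63/20 = 33/20 ≈ 1.6500)
(B(4) + z)² = (-5 + 33/20)² = (-67/20)² = 4489/400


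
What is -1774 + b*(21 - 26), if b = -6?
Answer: -1744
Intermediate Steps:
-1774 + b*(21 - 26) = -1774 - 6*(21 - 26) = -1774 - 6*(-5) = -1774 + 30 = -1744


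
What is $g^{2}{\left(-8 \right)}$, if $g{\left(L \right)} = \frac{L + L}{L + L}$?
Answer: $1$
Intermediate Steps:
$g{\left(L \right)} = 1$ ($g{\left(L \right)} = \frac{2 L}{2 L} = 2 L \frac{1}{2 L} = 1$)
$g^{2}{\left(-8 \right)} = 1^{2} = 1$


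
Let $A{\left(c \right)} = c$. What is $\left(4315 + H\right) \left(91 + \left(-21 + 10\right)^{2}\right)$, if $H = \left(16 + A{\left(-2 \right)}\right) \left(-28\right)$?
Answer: $831676$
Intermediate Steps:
$H = -392$ ($H = \left(16 - 2\right) \left(-28\right) = 14 \left(-28\right) = -392$)
$\left(4315 + H\right) \left(91 + \left(-21 + 10\right)^{2}\right) = \left(4315 - 392\right) \left(91 + \left(-21 + 10\right)^{2}\right) = 3923 \left(91 + \left(-11\right)^{2}\right) = 3923 \left(91 + 121\right) = 3923 \cdot 212 = 831676$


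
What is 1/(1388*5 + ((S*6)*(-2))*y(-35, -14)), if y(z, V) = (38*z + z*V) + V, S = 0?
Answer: 1/6940 ≈ 0.00014409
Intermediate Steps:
y(z, V) = V + 38*z + V*z (y(z, V) = (38*z + V*z) + V = V + 38*z + V*z)
1/(1388*5 + ((S*6)*(-2))*y(-35, -14)) = 1/(1388*5 + ((0*6)*(-2))*(-14 + 38*(-35) - 14*(-35))) = 1/(6940 + (0*(-2))*(-14 - 1330 + 490)) = 1/(6940 + 0*(-854)) = 1/(6940 + 0) = 1/6940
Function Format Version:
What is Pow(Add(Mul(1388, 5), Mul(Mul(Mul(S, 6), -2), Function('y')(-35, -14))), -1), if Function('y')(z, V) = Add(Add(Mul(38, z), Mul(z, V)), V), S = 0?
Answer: Rational(1, 6940) ≈ 0.00014409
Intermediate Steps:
Function('y')(z, V) = Add(V, Mul(38, z), Mul(V, z)) (Function('y')(z, V) = Add(Add(Mul(38, z), Mul(V, z)), V) = Add(V, Mul(38, z), Mul(V, z)))
Pow(Add(Mul(1388, 5), Mul(Mul(Mul(S, 6), -2), Function('y')(-35, -14))), -1) = Pow(Add(Mul(1388, 5), Mul(Mul(Mul(0, 6), -2), Add(-14, Mul(38, -35), Mul(-14, -35)))), -1) = Pow(Add(6940, Mul(Mul(0, -2), Add(-14, -1330, 490))), -1) = Pow(Add(6940, Mul(0, -854)), -1) = Pow(Add(6940, 0), -1) = Pow(6940, -1) = Rational(1, 6940)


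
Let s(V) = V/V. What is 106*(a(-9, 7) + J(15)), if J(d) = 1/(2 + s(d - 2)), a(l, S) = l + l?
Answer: -5618/3 ≈ -1872.7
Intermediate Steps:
s(V) = 1
a(l, S) = 2*l
J(d) = ⅓ (J(d) = 1/(2 + 1) = 1/3 = ⅓)
106*(a(-9, 7) + J(15)) = 106*(2*(-9) + ⅓) = 106*(-18 + ⅓) = 106*(-53/3) = -5618/3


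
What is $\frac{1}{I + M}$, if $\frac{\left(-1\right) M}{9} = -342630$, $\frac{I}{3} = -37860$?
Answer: $\frac{1}{2970090} \approx 3.3669 \cdot 10^{-7}$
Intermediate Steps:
$I = -113580$ ($I = 3 \left(-37860\right) = -113580$)
$M = 3083670$ ($M = \left(-9\right) \left(-342630\right) = 3083670$)
$\frac{1}{I + M} = \frac{1}{-113580 + 3083670} = \frac{1}{2970090}$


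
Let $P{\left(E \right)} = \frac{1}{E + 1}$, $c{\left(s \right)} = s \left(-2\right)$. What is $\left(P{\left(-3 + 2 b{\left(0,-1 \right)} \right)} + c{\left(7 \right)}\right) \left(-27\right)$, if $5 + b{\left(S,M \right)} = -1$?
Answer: $\frac{5319}{14} \approx 379.93$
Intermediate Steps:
$b{\left(S,M \right)} = -6$ ($b{\left(S,M \right)} = -5 - 1 = -6$)
$c{\left(s \right)} = - 2 s$
$P{\left(E \right)} = \frac{1}{1 + E}$
$\left(P{\left(-3 + 2 b{\left(0,-1 \right)} \right)} + c{\left(7 \right)}\right) \left(-27\right) = \left(\frac{1}{1 + \left(-3 + 2 \left(-6\right)\right)} - 14\right) \left(-27\right) = \left(\frac{1}{1 - 15} - 14\right) \left(-27\right) = \left(\frac{1}{-14} - 14\right) \left(-27\right) = \left(- \frac{1}{14} - 14\right) \left(-27\right) = \left(- \frac{197}{14}\right) \left(-27\right) = \frac{5319}{14}$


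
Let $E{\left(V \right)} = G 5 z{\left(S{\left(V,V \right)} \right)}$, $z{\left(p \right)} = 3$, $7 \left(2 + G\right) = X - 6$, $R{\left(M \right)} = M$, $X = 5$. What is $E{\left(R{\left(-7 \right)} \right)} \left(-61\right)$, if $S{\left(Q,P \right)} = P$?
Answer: $\frac{13725}{7} \approx 1960.7$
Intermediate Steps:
$G = - \frac{15}{7}$ ($G = -2 + \frac{5 - 6}{7} = -2 + \frac{1}{7} \left(-1\right) = -2 - \frac{1}{7} = - \frac{15}{7} \approx -2.1429$)
$E{\left(V \right)} = - \frac{225}{7}$ ($E{\left(V \right)} = \left(- \frac{15}{7}\right) 5 \cdot 3 = \left(- \frac{75}{7}\right) 3 = - \frac{225}{7}$)
$E{\left(R{\left(-7 \right)} \right)} \left(-61\right) = \left(- \frac{225}{7}\right) \left(-61\right) = \frac{13725}{7}$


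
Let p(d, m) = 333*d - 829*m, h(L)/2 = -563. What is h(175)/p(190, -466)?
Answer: -563/224792 ≈ -0.0025045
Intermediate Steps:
h(L) = -1126 (h(L) = 2*(-563) = -1126)
p(d, m) = -829*m + 333*d
h(175)/p(190, -466) = -1126/(-829*(-466) + 333*190) = -1126/(386314 + 63270) = -1126/449584 = -1126*1/449584 = -563/224792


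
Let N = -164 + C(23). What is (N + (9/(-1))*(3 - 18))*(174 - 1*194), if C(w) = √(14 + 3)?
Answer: 580 - 20*√17 ≈ 497.54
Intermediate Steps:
C(w) = √17
N = -164 + √17 ≈ -159.88
(N + (9/(-1))*(3 - 18))*(174 - 1*194) = ((-164 + √17) + (9/(-1))*(3 - 18))*(174 - 1*194) = ((-164 + √17) + (9*(-1))*(-15))*(174 - 194) = ((-164 + √17) - 9*(-15))*(-20) = ((-164 + √17) + 135)*(-20) = (-29 + √17)*(-20) = 580 - 20*√17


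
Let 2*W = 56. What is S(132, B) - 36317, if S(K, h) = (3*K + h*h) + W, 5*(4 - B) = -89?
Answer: -885444/25 ≈ -35418.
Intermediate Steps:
B = 109/5 (B = 4 - ⅕*(-89) = 4 + 89/5 = 109/5 ≈ 21.800)
W = 28 (W = (½)*56 = 28)
S(K, h) = 28 + h² + 3*K (S(K, h) = (3*K + h*h) + 28 = (3*K + h²) + 28 = (h² + 3*K) + 28 = 28 + h² + 3*K)
S(132, B) - 36317 = (28 + (109/5)² + 3*132) - 36317 = (28 + 11881/25 + 396) - 36317 = 22481/25 - 36317 = -885444/25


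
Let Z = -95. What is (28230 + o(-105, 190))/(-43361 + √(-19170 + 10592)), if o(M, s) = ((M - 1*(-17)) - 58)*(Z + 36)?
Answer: -1597592684/1880184899 - 36844*I*√8578/1880184899 ≈ -0.8497 - 0.0018149*I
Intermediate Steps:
o(M, s) = 2419 - 59*M (o(M, s) = ((M - 1*(-17)) - 58)*(-95 + 36) = ((M + 17) - 58)*(-59) = ((17 + M) - 58)*(-59) = (-41 + M)*(-59) = 2419 - 59*M)
(28230 + o(-105, 190))/(-43361 + √(-19170 + 10592)) = (28230 + (2419 - 59*(-105)))/(-43361 + √(-19170 + 10592)) = (28230 + (2419 + 6195))/(-43361 + √(-8578)) = (28230 + 8614)/(-43361 + I*√8578) = 36844/(-43361 + I*√8578)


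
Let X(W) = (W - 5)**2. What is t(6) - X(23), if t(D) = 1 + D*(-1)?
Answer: -329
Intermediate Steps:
X(W) = (-5 + W)**2
t(D) = 1 - D
t(6) - X(23) = (1 - 1*6) - (-5 + 23)**2 = (1 - 6) - 1*18**2 = -5 - 1*324 = -5 - 324 = -329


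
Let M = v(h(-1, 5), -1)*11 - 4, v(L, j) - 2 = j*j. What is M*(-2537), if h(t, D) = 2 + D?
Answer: -73573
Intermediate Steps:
v(L, j) = 2 + j**2 (v(L, j) = 2 + j*j = 2 + j**2)
M = 29 (M = (2 + (-1)**2)*11 - 4 = (2 + 1)*11 - 4 = 3*11 - 4 = 33 - 4 = 29)
M*(-2537) = 29*(-2537) = -73573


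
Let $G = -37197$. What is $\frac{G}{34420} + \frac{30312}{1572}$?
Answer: $\frac{82072113}{4509020} \approx 18.202$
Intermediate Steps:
$\frac{G}{34420} + \frac{30312}{1572} = - \frac{37197}{34420} + \frac{30312}{1572} = \left(-37197\right) \frac{1}{34420} + 30312 \cdot \frac{1}{1572} = - \frac{37197}{34420} + \frac{2526}{131} = \frac{82072113}{4509020}$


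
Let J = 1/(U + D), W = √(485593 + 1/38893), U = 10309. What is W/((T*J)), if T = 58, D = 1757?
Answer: 30165*√29381590136606/1127897 ≈ 1.4497e+5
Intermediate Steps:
W = 5*√29381590136606/38893 (W = √(485593 + 1/38893) = √(18886168550/38893) = 5*√29381590136606/38893 ≈ 696.84)
J = 1/12066 (J = 1/(10309 + 1757) = 1/12066 ≈ 8.2877e-5)
W/((T*J)) = (5*√29381590136606/38893)/((58*(1/12066))) = (5*√29381590136606/38893)/(29/6033) = (5*√29381590136606/38893)*(6033/29) = 30165*√29381590136606/1127897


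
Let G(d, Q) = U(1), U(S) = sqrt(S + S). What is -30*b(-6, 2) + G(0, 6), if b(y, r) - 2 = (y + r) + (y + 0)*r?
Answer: 420 + sqrt(2) ≈ 421.41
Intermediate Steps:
U(S) = sqrt(2)*sqrt(S) (U(S) = sqrt(2*S) = sqrt(2)*sqrt(S))
b(y, r) = 2 + r + y + r*y (b(y, r) = 2 + ((y + r) + (y + 0)*r) = 2 + ((r + y) + y*r) = 2 + ((r + y) + r*y) = 2 + (r + y + r*y) = 2 + r + y + r*y)
G(d, Q) = sqrt(2) (G(d, Q) = sqrt(2)*sqrt(1) = sqrt(2)*1 = sqrt(2))
-30*b(-6, 2) + G(0, 6) = -30*(2 + 2 - 6 + 2*(-6)) + sqrt(2) = -30*(2 + 2 - 6 - 12) + sqrt(2) = -30*(-14) + sqrt(2) = 420 + sqrt(2)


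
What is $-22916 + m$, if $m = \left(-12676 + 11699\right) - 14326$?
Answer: $-38219$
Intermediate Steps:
$m = -15303$ ($m = -977 - 14326 = -15303$)
$-22916 + m = -22916 - 15303 = -38219$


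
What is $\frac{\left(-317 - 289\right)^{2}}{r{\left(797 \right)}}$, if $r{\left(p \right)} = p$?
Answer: $\frac{367236}{797} \approx 460.77$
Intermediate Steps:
$\frac{\left(-317 - 289\right)^{2}}{r{\left(797 \right)}} = \frac{\left(-317 - 289\right)^{2}}{797} = \left(-606\right)^{2} \cdot \frac{1}{797} = 367236 \cdot \frac{1}{797} = \frac{367236}{797}$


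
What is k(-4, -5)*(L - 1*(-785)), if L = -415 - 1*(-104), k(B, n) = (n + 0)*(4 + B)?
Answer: 0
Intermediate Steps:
k(B, n) = n*(4 + B)
L = -311 (L = -415 + 104 = -311)
k(-4, -5)*(L - 1*(-785)) = (-5*(4 - 4))*(-311 - 1*(-785)) = (-5*0)*(-311 + 785) = 0*474 = 0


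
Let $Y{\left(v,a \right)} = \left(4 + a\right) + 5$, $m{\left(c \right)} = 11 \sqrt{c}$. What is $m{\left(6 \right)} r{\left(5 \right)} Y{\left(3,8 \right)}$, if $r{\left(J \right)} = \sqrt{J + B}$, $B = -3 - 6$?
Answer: $374 i \sqrt{6} \approx 916.11 i$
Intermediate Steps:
$Y{\left(v,a \right)} = 9 + a$
$B = -9$ ($B = -3 - 6 = -9$)
$r{\left(J \right)} = \sqrt{-9 + J}$ ($r{\left(J \right)} = \sqrt{J - 9} = \sqrt{-9 + J}$)
$m{\left(6 \right)} r{\left(5 \right)} Y{\left(3,8 \right)} = 11 \sqrt{6} \sqrt{-9 + 5} \left(9 + 8\right) = 11 \sqrt{6} \sqrt{-4} \cdot 17 = 11 \sqrt{6} \cdot 2 i 17 = 22 i \sqrt{6} \cdot 17 = 374 i \sqrt{6}$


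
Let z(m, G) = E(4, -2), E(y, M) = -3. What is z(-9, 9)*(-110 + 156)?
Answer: -138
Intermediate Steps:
z(m, G) = -3
z(-9, 9)*(-110 + 156) = -3*(-110 + 156) = -3*46 = -138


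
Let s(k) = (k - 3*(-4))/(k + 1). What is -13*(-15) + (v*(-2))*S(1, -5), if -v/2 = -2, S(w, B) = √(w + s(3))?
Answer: 195 - 4*√19 ≈ 177.56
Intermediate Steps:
s(k) = (12 + k)/(1 + k) (s(k) = (k + 12)/(1 + k) = (12 + k)/(1 + k))
S(w, B) = √(15/4 + w) (S(w, B) = √(w + (12 + 3)/(1 + 3)) = √(w + 15/4) = √(15/4 + w))
v = 4 (v = -2*(-2) = 4)
-13*(-15) + (v*(-2))*S(1, -5) = -13*(-15) + (4*(-2))*(√(15 + 4*1)/2) = 195 - 4*√(15 + 4) = 195 - 4*√19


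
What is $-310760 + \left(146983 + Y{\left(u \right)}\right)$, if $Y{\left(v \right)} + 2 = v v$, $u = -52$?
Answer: $-161075$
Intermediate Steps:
$Y{\left(v \right)} = -2 + v^{2}$ ($Y{\left(v \right)} = -2 + v v = -2 + v^{2}$)
$-310760 + \left(146983 + Y{\left(u \right)}\right) = -310760 + \left(146983 - \left(2 - \left(-52\right)^{2}\right)\right) = -310760 + \left(146983 + \left(-2 + 2704\right)\right) = -310760 + \left(146983 + 2702\right) = -310760 + 149685 = -161075$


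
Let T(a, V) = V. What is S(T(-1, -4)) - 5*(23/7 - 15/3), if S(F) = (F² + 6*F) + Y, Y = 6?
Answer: 46/7 ≈ 6.5714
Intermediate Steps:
S(F) = 6 + F² + 6*F (S(F) = (F² + 6*F) + 6 = 6 + F² + 6*F)
S(T(-1, -4)) - 5*(23/7 - 15/3) = (6 + (-4)² + 6*(-4)) - 5*(23/7 - 15/3) = (6 + 16 - 24) - 5*(23*(⅐) - 15*⅓) = -2 - 5*(23/7 - 5) = -2 - 5*(-12/7) = -2 + 60/7 = 46/7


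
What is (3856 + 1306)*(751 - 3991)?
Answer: -16724880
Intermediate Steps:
(3856 + 1306)*(751 - 3991) = 5162*(-3240) = -16724880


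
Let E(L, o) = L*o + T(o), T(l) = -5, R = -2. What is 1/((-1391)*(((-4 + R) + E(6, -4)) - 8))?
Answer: 1/59813 ≈ 1.6719e-5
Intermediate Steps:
E(L, o) = -5 + L*o (E(L, o) = L*o - 5 = -5 + L*o)
1/((-1391)*(((-4 + R) + E(6, -4)) - 8)) = 1/((-1391)*(((-4 - 2) + (-5 + 6*(-4))) - 8)) = -1/(1391*((-6 + (-5 - 24)) - 8)) = -1/(1391*((-6 - 29) - 8)) = -1/(1391*(-35 - 8)) = -1/1391/(-43) = -1/1391*(-1/43) = 1/59813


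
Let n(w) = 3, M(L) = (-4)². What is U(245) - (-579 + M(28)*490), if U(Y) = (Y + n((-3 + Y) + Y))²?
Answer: 54243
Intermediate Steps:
M(L) = 16
U(Y) = (3 + Y)² (U(Y) = (Y + 3)² = (3 + Y)²)
U(245) - (-579 + M(28)*490) = (3 + 245)² - (-579 + 16*490) = 248² - (-579 + 7840) = 61504 - 1*7261 = 61504 - 7261 = 54243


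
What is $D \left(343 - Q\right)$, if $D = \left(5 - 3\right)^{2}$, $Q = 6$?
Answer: $1348$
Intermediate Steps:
$D = 4$ ($D = 2^{2} = 4$)
$D \left(343 - Q\right) = 4 \left(343 - 6\right) = 4 \cdot 337 = 1348$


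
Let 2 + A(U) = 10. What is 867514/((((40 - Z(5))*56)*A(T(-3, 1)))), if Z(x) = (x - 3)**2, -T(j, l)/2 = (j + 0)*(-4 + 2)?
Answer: 433757/8064 ≈ 53.789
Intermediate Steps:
T(j, l) = 4*j (T(j, l) = -2*(j + 0)*(-4 + 2) = -2*j*(-2) = -(-4)*j = 4*j)
A(U) = 8 (A(U) = -2 + 10 = 8)
Z(x) = (-3 + x)**2
867514/((((40 - Z(5))*56)*A(T(-3, 1)))) = 867514/((((40 - (-3 + 5)**2)*56)*8)) = 867514/((((40 - 1*2**2)*56)*8)) = 867514/((((40 - 1*4)*56)*8)) = 867514/((((40 - 4)*56)*8)) = 867514/(((36*56)*8)) = 867514/((2016*8)) = 867514/16128 = 867514*(1/16128) = 433757/8064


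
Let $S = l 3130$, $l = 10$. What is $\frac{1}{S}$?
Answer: $\frac{1}{31300} \approx 3.1949 \cdot 10^{-5}$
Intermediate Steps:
$S = 31300$ ($S = 10 \cdot 3130 = 31300$)
$\frac{1}{S} = \frac{1}{31300}$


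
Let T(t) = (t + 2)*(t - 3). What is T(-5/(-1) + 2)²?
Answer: 1296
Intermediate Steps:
T(t) = (-3 + t)*(2 + t) (T(t) = (2 + t)*(-3 + t) = (-3 + t)*(2 + t))
T(-5/(-1) + 2)² = (-6 + (-5/(-1) + 2)² - (-5/(-1) + 2))² = (-6 + (-5*(-1) + 2)² - (-5*(-1) + 2))² = (-6 + (5 + 2)² - (5 + 2))² = (-6 + 7² - 1*7)² = (-6 + 49 - 7)² = 36² = 1296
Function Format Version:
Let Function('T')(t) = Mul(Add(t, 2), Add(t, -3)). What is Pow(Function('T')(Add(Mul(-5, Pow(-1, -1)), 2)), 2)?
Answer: 1296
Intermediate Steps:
Function('T')(t) = Mul(Add(-3, t), Add(2, t)) (Function('T')(t) = Mul(Add(2, t), Add(-3, t)) = Mul(Add(-3, t), Add(2, t)))
Pow(Function('T')(Add(Mul(-5, Pow(-1, -1)), 2)), 2) = Pow(Add(-6, Pow(Add(Mul(-5, Pow(-1, -1)), 2), 2), Mul(-1, Add(Mul(-5, Pow(-1, -1)), 2))), 2) = Pow(Add(-6, Pow(Add(Mul(-5, -1), 2), 2), Mul(-1, Add(Mul(-5, -1), 2))), 2) = Pow(Add(-6, Pow(Add(5, 2), 2), Mul(-1, Add(5, 2))), 2) = Pow(Add(-6, Pow(7, 2), Mul(-1, 7)), 2) = Pow(Add(-6, 49, -7), 2) = Pow(36, 2) = 1296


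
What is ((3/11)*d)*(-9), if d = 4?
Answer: -108/11 ≈ -9.8182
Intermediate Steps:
((3/11)*d)*(-9) = ((3/11)*4)*(-9) = (12/11)*(-9) = -108/11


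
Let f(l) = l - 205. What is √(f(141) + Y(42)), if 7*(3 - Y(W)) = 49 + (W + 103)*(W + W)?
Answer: 4*I*√113 ≈ 42.521*I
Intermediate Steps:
f(l) = -205 + l
Y(W) = -4 - 2*W*(103 + W)/7 (Y(W) = 3 - (49 + (W + 103)*(W + W))/7 = 3 - (49 + (103 + W)*(2*W))/7 = 3 - (49 + 2*W*(103 + W))/7 = 3 + (-7 - 2*W*(103 + W)/7) = -4 - 2*W*(103 + W)/7)
√(f(141) + Y(42)) = √((-205 + 141) + (-4 - 206/7*42 - 2/7*42²)) = √(-64 + (-4 - 1236 - 2/7*1764)) = √(-64 + (-4 - 1236 - 504)) = √(-64 - 1744) = √(-1808) = 4*I*√113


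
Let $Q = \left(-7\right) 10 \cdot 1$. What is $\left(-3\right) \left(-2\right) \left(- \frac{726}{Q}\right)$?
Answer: $\frac{2178}{35} \approx 62.229$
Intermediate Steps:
$Q = -70$ ($Q = \left(-70\right) 1 = -70$)
$\left(-3\right) \left(-2\right) \left(- \frac{726}{Q}\right) = \left(-3\right) \left(-2\right) \left(- \frac{726}{-70}\right) = 6 \left(\left(-726\right) \left(- \frac{1}{70}\right)\right) = 6 \cdot \frac{363}{35} = \frac{2178}{35}$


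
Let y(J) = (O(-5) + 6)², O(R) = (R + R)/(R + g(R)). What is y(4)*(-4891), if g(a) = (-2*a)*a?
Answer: -22615984/121 ≈ -1.8691e+5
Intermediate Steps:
g(a) = -2*a²
O(R) = 2*R/(R - 2*R²) (O(R) = (R + R)/(R - 2*R²) = (2*R)/(R - 2*R²) = 2*R/(R - 2*R²))
y(J) = 4624/121 (y(J) = (-2/(-1 + 2*(-5)) + 6)² = (-2/(-1 - 10) + 6)² = (-2/(-11) + 6)² = (-2*(-1/11) + 6)² = (2/11 + 6)² = (68/11)² = 4624/121)
y(4)*(-4891) = (4624/121)*(-4891) = -22615984/121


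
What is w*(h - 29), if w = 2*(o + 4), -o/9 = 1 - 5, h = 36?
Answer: 560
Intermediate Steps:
o = 36 (o = -9*(1 - 5) = -9*(-4) = 36)
w = 80 (w = 2*(36 + 4) = 2*40 = 80)
w*(h - 29) = 80*(36 - 29) = 80*7 = 560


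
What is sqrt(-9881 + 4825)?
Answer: 8*I*sqrt(79) ≈ 71.106*I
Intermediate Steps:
sqrt(-9881 + 4825) = sqrt(-5056) = 8*I*sqrt(79)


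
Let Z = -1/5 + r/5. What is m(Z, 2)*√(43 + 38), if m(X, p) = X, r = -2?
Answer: -27/5 ≈ -5.4000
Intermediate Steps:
Z = -⅗ (Z = -1/5 - 2/5 = -1*⅕ - 2*⅕ = -⅕ - ⅖ = -⅗ ≈ -0.60000)
m(Z, 2)*√(43 + 38) = -3*√(43 + 38)/5 = -3*√81/5 = -⅗*9 = -27/5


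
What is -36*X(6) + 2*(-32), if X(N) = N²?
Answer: -1360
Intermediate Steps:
-36*X(6) + 2*(-32) = -36*6² + 2*(-32) = -36*36 - 64 = -1296 - 64 = -1360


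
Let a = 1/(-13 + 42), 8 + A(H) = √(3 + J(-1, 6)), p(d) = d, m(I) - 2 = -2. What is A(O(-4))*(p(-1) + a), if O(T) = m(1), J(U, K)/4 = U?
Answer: 224/29 - 28*I/29 ≈ 7.7241 - 0.96552*I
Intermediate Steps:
J(U, K) = 4*U
m(I) = 0 (m(I) = 2 - 2 = 0)
O(T) = 0
A(H) = -8 + I (A(H) = -8 + √(3 + 4*(-1)) = -8 + √(3 - 4) = -8 + √(-1) = -8 + I)
a = 1/29 ≈ 0.034483
A(O(-4))*(p(-1) + a) = (-8 + I)*(-1 + 1/29) = (-8 + I)*(-28/29) = 224/29 - 28*I/29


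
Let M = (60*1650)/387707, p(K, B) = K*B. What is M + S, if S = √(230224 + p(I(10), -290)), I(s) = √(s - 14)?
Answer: 99000/387707 + 2*√(57556 - 145*I) ≈ 480.07 - 0.6044*I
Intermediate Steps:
I(s) = √(-14 + s)
p(K, B) = B*K
S = √(230224 - 580*I) (S = √(230224 - 290*√(-14 + 10)) = √(230224 - 580*I) ≈ 479.82 - 0.6044*I)
M = 99000/387707 (M = 99000*(1/387707) = 99000/387707 ≈ 0.25535)
M + S = 99000/387707 + 2*√(57556 - 145*I)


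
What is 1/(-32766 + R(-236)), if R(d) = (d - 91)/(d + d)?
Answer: -472/15465225 ≈ -3.0520e-5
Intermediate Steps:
R(d) = (-91 + d)/(2*d) (R(d) = (-91 + d)/((2*d)) = (-91 + d)*(1/(2*d)) = (-91 + d)/(2*d))
1/(-32766 + R(-236)) = 1/(-32766 + (½)*(-91 - 236)/(-236)) = 1/(-32766 + (½)*(-1/236)*(-327)) = 1/(-32766 + 327/472) = 1/(-15465225/472) = -472/15465225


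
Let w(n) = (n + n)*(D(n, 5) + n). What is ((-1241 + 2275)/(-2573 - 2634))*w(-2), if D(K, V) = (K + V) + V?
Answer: 24816/5207 ≈ 4.7659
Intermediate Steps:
D(K, V) = K + 2*V
w(n) = 2*n*(10 + 2*n) (w(n) = (n + n)*((n + 2*5) + n) = (2*n)*((n + 10) + n) = (2*n)*((10 + n) + n) = (2*n)*(10 + 2*n) = 2*n*(10 + 2*n))
((-1241 + 2275)/(-2573 - 2634))*w(-2) = ((-1241 + 2275)/(-2573 - 2634))*(4*(-2)*(5 - 2)) = (1034/(-5207))*(4*(-2)*3) = (1034*(-1/5207))*(-24) = -1034/5207*(-24) = 24816/5207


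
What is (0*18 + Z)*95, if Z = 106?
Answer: 10070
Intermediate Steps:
(0*18 + Z)*95 = (0*18 + 106)*95 = (0 + 106)*95 = 106*95 = 10070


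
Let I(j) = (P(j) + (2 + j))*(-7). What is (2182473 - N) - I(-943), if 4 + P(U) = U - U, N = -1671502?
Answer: 3847360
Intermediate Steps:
P(U) = -4 (P(U) = -4 + (U - U) = -4 + 0 = -4)
I(j) = 14 - 7*j (I(j) = (-4 + (2 + j))*(-7) = (-2 + j)*(-7) = 14 - 7*j)
(2182473 - N) - I(-943) = (2182473 - 1*(-1671502)) - (14 - 7*(-943)) = (2182473 + 1671502) - (14 + 6601) = 3853975 - 1*6615 = 3853975 - 6615 = 3847360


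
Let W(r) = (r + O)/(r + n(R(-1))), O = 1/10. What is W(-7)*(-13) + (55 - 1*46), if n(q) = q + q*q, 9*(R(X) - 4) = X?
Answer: 160227/9730 ≈ 16.467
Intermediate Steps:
R(X) = 4 + X/9
n(q) = q + q²
O = ⅒ ≈ 0.10000
W(r) = (⅒ + r)/(1540/81 + r) (W(r) = (r + ⅒)/(r + (4 + (⅑)*(-1))*(1 + (4 + (⅑)*(-1)))) = (⅒ + r)/(r + (4 - ⅑)*(1 + (4 - ⅑))) = (⅒ + r)/(r + 35*(1 + 35/9)/9) = (⅒ + r)/(r + (35/9)*(44/9)) = (⅒ + r)/(r + 1540/81) = (⅒ + r)/(1540/81 + r))
W(-7)*(-13) + (55 - 1*46) = (81*(1 + 10*(-7))/(10*(1540 + 81*(-7))))*(-13) + (55 - 1*46) = (81*(1 - 70)/(10*(1540 - 567)))*(-13) + (55 - 46) = ((81/10)*(-69)/973)*(-13) + 9 = ((81/10)*(1/973)*(-69))*(-13) + 9 = -5589/9730*(-13) + 9 = 72657/9730 + 9 = 160227/9730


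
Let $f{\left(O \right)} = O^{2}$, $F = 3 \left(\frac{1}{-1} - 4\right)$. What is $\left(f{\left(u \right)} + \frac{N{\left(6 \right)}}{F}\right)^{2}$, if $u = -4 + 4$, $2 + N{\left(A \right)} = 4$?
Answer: $\frac{4}{225} \approx 0.017778$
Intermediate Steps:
$N{\left(A \right)} = 2$ ($N{\left(A \right)} = -2 + 4 = 2$)
$F = -15$ ($F = 3 \left(-1 - 4\right) = 3 \left(-5\right) = -15$)
$u = 0$
$\left(f{\left(u \right)} + \frac{N{\left(6 \right)}}{F}\right)^{2} = \left(0^{2} + \frac{2}{-15}\right)^{2} = \left(0 + 2 \left(- \frac{1}{15}\right)\right)^{2} = \left(0 - \frac{2}{15}\right)^{2} = \left(- \frac{2}{15}\right)^{2} = \frac{4}{225}$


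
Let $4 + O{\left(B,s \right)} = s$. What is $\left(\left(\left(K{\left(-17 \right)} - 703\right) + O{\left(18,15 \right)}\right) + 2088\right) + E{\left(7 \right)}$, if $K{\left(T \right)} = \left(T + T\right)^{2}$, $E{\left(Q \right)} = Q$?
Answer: $2559$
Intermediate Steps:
$O{\left(B,s \right)} = -4 + s$
$K{\left(T \right)} = 4 T^{2}$ ($K{\left(T \right)} = \left(2 T\right)^{2} = 4 T^{2}$)
$\left(\left(\left(K{\left(-17 \right)} - 703\right) + O{\left(18,15 \right)}\right) + 2088\right) + E{\left(7 \right)} = \left(\left(\left(4 \left(-17\right)^{2} - 703\right) + \left(-4 + 15\right)\right) + 2088\right) + 7 = \left(\left(\left(4 \cdot 289 - 703\right) + 11\right) + 2088\right) + 7 = \left(\left(\left(1156 - 703\right) + 11\right) + 2088\right) + 7 = \left(\left(453 + 11\right) + 2088\right) + 7 = \left(464 + 2088\right) + 7 = 2552 + 7 = 2559$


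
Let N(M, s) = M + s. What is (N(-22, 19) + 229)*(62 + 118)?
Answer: 40680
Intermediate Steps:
(N(-22, 19) + 229)*(62 + 118) = ((-22 + 19) + 229)*(62 + 118) = (-3 + 229)*180 = 226*180 = 40680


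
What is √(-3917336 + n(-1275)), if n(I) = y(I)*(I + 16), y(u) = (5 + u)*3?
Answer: √879454 ≈ 937.79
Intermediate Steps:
y(u) = 15 + 3*u
n(I) = (15 + 3*I)*(16 + I) (n(I) = (15 + 3*I)*(I + 16) = (15 + 3*I)*(16 + I))
√(-3917336 + n(-1275)) = √(-3917336 + 3*(5 - 1275)*(16 - 1275)) = √(-3917336 + 3*(-1270)*(-1259)) = √(-3917336 + 4796790) = √879454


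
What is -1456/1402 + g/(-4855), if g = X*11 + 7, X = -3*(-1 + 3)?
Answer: -3493081/3403355 ≈ -1.0264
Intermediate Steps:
X = -6 (X = -3*2 = -6)
g = -59 (g = -6*11 + 7 = -66 + 7 = -59)
-1456/1402 + g/(-4855) = -1456/1402 - 59/(-4855) = -1456*1/1402 - 59*(-1/4855) = -728/701 + 59/4855 = -3493081/3403355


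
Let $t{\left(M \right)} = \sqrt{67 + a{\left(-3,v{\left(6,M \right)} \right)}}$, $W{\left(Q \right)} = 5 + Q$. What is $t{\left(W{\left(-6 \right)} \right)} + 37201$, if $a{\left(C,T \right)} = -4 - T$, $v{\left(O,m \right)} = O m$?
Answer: $37201 + \sqrt{69} \approx 37209.0$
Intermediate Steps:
$t{\left(M \right)} = \sqrt{63 - 6 M}$ ($t{\left(M \right)} = \sqrt{67 - \left(4 + 6 M\right)} = \sqrt{63 - 6 M}$)
$t{\left(W{\left(-6 \right)} \right)} + 37201 = \sqrt{63 - 6 \left(5 - 6\right)} + 37201 = \sqrt{63 - -6} + 37201 = \sqrt{63 + 6} + 37201 = \sqrt{69} + 37201 = 37201 + \sqrt{69}$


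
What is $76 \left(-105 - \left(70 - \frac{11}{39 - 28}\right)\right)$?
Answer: $-13224$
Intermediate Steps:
$76 \left(-105 - \left(70 - \frac{11}{39 - 28}\right)\right) = 76 \left(-105 - \left(70 - \frac{11}{11}\right)\right) = 76 \left(-105 + \left(11 \cdot \frac{1}{11} - 70\right)\right) = 76 \left(-105 + \left(1 - 70\right)\right) = 76 \left(-105 - 69\right) = 76 \left(-174\right) = -13224$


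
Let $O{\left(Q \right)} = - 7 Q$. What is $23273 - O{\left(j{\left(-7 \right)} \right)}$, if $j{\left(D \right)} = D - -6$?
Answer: $23266$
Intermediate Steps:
$j{\left(D \right)} = 6 + D$ ($j{\left(D \right)} = D + 6 = 6 + D$)
$23273 - O{\left(j{\left(-7 \right)} \right)} = 23273 - - 7 \left(6 - 7\right) = 23273 - \left(-7\right) \left(-1\right) = 23273 - 7 = 23266$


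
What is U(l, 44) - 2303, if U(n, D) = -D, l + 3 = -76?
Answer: -2347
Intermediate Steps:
l = -79 (l = -3 - 76 = -79)
U(l, 44) - 2303 = -1*44 - 2303 = -44 - 2303 = -2347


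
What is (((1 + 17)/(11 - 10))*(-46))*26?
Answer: -21528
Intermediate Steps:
(((1 + 17)/(11 - 10))*(-46))*26 = ((18/1)*(-46))*26 = ((18*1)*(-46))*26 = (18*(-46))*26 = -828*26 = -21528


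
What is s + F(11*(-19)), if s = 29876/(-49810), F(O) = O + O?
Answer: -10425228/24905 ≈ -418.60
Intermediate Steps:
F(O) = 2*O
s = -14938/24905 (s = 29876*(-1/49810) = -14938/24905 ≈ -0.59980)
s + F(11*(-19)) = -14938/24905 + 2*(11*(-19)) = -14938/24905 + 2*(-209) = -14938/24905 - 418 = -10425228/24905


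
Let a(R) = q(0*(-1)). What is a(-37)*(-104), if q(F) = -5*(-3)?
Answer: -1560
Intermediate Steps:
q(F) = 15
a(R) = 15
a(-37)*(-104) = 15*(-104) = -1560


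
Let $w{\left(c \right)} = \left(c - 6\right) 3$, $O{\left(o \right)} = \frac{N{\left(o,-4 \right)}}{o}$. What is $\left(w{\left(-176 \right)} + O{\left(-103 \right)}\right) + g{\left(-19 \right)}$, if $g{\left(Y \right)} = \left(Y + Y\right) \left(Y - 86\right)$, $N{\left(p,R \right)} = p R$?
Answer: $3440$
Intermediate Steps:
$N{\left(p,R \right)} = R p$
$g{\left(Y \right)} = 2 Y \left(-86 + Y\right)$
$O{\left(o \right)} = -4$ ($O{\left(o \right)} = \frac{\left(-4\right) o}{o} = -4$)
$w{\left(c \right)} = -18 + 3 c$ ($w{\left(c \right)} = \left(-6 + c\right) 3 = -18 + 3 c$)
$\left(w{\left(-176 \right)} + O{\left(-103 \right)}\right) + g{\left(-19 \right)} = \left(\left(-18 + 3 \left(-176\right)\right) - 4\right) + 2 \left(-19\right) \left(-86 - 19\right) = \left(\left(-18 - 528\right) - 4\right) + 2 \left(-19\right) \left(-105\right) = \left(-546 - 4\right) + 3990 = -550 + 3990 = 3440$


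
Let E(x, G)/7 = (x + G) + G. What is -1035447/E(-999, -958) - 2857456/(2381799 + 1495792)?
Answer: 565247654071/11303177765 ≈ 50.008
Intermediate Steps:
E(x, G) = 7*x + 14*G (E(x, G) = 7*((x + G) + G) = 7*((G + x) + G) = 7*(x + 2*G) = 7*x + 14*G)
-1035447/E(-999, -958) - 2857456/(2381799 + 1495792) = -1035447/(7*(-999) + 14*(-958)) - 2857456/(2381799 + 1495792) = -1035447/(-6993 - 13412) - 2857456/3877591 = -1035447/(-20405) - 2857456*1/3877591 = -1035447*(-1/20405) - 2857456/3877591 = 147921/2915 - 2857456/3877591 = 565247654071/11303177765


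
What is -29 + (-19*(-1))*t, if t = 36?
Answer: 655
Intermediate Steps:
-29 + (-19*(-1))*t = -29 - 19*(-1)*36 = -29 + 19*36 = -29 + 684 = 655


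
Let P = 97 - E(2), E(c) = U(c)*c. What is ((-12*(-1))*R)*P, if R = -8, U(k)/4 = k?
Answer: -7776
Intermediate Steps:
U(k) = 4*k
E(c) = 4*c**2 (E(c) = (4*c)*c = 4*c**2)
P = 81 (P = 97 - 4*2**2 = 97 - 4*4 = 97 - 1*16 = 97 - 16 = 81)
((-12*(-1))*R)*P = (-12*(-1)*(-8))*81 = (12*(-8))*81 = -96*81 = -7776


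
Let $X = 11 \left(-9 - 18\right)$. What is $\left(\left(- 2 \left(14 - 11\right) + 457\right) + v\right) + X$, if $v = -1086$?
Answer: $-932$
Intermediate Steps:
$X = -297$ ($X = 11 \left(-27\right) = -297$)
$\left(\left(- 2 \left(14 - 11\right) + 457\right) + v\right) + X = \left(\left(- 2 \left(14 - 11\right) + 457\right) - 1086\right) - 297 = \left(\left(\left(-2\right) 3 + 457\right) - 1086\right) - 297 = \left(\left(-6 + 457\right) - 1086\right) - 297 = \left(451 - 1086\right) - 297 = -635 - 297 = -932$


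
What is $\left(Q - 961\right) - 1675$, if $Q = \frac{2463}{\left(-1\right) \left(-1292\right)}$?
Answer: $- \frac{3403249}{1292} \approx -2634.1$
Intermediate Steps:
$Q = \frac{2463}{1292} \approx 1.9063$
$\left(Q - 961\right) - 1675 = \left(\frac{2463}{1292} - 961\right) - 1675 = - \frac{1239149}{1292} - 1675 = - \frac{3403249}{1292}$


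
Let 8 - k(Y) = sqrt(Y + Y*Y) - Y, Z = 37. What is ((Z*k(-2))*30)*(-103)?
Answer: -685980 + 114330*sqrt(2) ≈ -5.2429e+5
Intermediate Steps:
k(Y) = 8 + Y - sqrt(Y + Y**2) (k(Y) = 8 - (sqrt(Y + Y*Y) - Y) = 8 - (sqrt(Y + Y**2) - Y) = 8 + (Y - sqrt(Y + Y**2)) = 8 + Y - sqrt(Y + Y**2))
((Z*k(-2))*30)*(-103) = ((37*(8 - 2 - sqrt(-2*(1 - 2))))*30)*(-103) = ((37*(8 - 2 - sqrt(-2*(-1))))*30)*(-103) = ((37*(8 - 2 - sqrt(2)))*30)*(-103) = ((37*(6 - sqrt(2)))*30)*(-103) = ((222 - 37*sqrt(2))*30)*(-103) = (6660 - 1110*sqrt(2))*(-103) = -685980 + 114330*sqrt(2)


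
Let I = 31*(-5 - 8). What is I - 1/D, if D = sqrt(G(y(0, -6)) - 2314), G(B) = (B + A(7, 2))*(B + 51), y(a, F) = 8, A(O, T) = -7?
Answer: -403 + I*sqrt(2255)/2255 ≈ -403.0 + 0.021058*I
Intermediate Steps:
G(B) = (-7 + B)*(51 + B) (G(B) = (B - 7)*(B + 51) = (-7 + B)*(51 + B))
I = -403 (I = 31*(-13) = -403)
D = I*sqrt(2255) (D = sqrt((-357 + 8**2 + 44*8) - 2314) = sqrt((-357 + 64 + 352) - 2314) = sqrt(59 - 2314) = sqrt(-2255) = I*sqrt(2255) ≈ 47.487*I)
I - 1/D = -403 - 1/(I*sqrt(2255)) = -403 - (-1)*I*sqrt(2255)/2255 = -403 + I*sqrt(2255)/2255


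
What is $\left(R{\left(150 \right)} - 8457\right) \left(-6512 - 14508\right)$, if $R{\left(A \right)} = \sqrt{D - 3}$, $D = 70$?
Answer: $177766140 - 21020 \sqrt{67} \approx 1.7759 \cdot 10^{8}$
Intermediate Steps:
$R{\left(A \right)} = \sqrt{67}$ ($R{\left(A \right)} = \sqrt{70 - 3} = \sqrt{67}$)
$\left(R{\left(150 \right)} - 8457\right) \left(-6512 - 14508\right) = \left(\sqrt{67} - 8457\right) \left(-6512 - 14508\right) = \left(-8457 + \sqrt{67}\right) \left(-21020\right) = 177766140 - 21020 \sqrt{67}$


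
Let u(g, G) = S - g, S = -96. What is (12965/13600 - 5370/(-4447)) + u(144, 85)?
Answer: -2876864129/12095840 ≈ -237.84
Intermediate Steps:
u(g, G) = -96 - g
(12965/13600 - 5370/(-4447)) + u(144, 85) = (12965/13600 - 5370/(-4447)) + (-96 - 1*144) = (12965*(1/13600) - 5370*(-1/4447)) + (-96 - 144) = (2593/2720 + 5370/4447) - 240 = 26137471/12095840 - 240 = -2876864129/12095840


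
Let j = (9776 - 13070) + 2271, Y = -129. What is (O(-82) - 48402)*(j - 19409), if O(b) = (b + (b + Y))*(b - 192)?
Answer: -651372160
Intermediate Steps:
O(b) = (-192 + b)*(-129 + 2*b) (O(b) = (b + (b - 129))*(b - 192) = (b + (-129 + b))*(-192 + b) = (-129 + 2*b)*(-192 + b) = (-192 + b)*(-129 + 2*b))
j = -1023 (j = -3294 + 2271 = -1023)
(O(-82) - 48402)*(j - 19409) = ((24768 - 513*(-82) + 2*(-82)²) - 48402)*(-1023 - 19409) = ((24768 + 42066 + 2*6724) - 48402)*(-20432) = ((24768 + 42066 + 13448) - 48402)*(-20432) = (80282 - 48402)*(-20432) = 31880*(-20432) = -651372160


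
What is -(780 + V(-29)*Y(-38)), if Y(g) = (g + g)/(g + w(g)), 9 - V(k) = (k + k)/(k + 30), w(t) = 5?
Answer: -30832/33 ≈ -934.30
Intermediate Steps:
V(k) = 9 - 2*k/(30 + k) (V(k) = 9 - (k + k)/(k + 30) = 9 - 2*k/(30 + k))
Y(g) = 2*g/(5 + g) (Y(g) = (g + g)/(g + 5) = (2*g)/(5 + g) = 2*g/(5 + g))
-(780 + V(-29)*Y(-38)) = -(780 + ((270 + 7*(-29))/(30 - 29))*(2*(-38)/(5 - 38))) = -(780 + ((270 - 203)/1)*(2*(-38)/(-33))) = -(780 + (1*67)*(2*(-38)*(-1/33))) = -(780 + 67*(76/33)) = -(780 + 5092/33) = -1*30832/33 = -30832/33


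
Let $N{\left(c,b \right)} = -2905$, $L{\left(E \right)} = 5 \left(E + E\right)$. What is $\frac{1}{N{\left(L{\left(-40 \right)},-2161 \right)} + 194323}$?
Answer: $\frac{1}{191418} \approx 5.2242 \cdot 10^{-6}$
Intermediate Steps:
$L{\left(E \right)} = 10 E$ ($L{\left(E \right)} = 5 \cdot 2 E = 10 E$)
$\frac{1}{N{\left(L{\left(-40 \right)},-2161 \right)} + 194323} = \frac{1}{-2905 + 194323} = \frac{1}{191418}$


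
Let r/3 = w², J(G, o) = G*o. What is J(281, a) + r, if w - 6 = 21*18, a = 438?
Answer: 565446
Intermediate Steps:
w = 384 (w = 6 + 21*18 = 6 + 378 = 384)
r = 442368 (r = 3*384² = 3*147456 = 442368)
J(281, a) + r = 281*438 + 442368 = 123078 + 442368 = 565446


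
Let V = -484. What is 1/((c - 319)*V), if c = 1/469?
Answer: 469/72411240 ≈ 6.4769e-6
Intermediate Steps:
c = 1/469 ≈ 0.0021322
1/((c - 319)*V) = 1/((1/469 - 319)*(-484)) = 1/(-149610/469*(-484)) = 1/(72411240/469) = 469/72411240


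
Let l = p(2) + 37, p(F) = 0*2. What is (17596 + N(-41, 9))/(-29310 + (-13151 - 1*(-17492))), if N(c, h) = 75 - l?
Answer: -5878/8323 ≈ -0.70624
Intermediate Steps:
p(F) = 0
l = 37 (l = 0 + 37 = 37)
N(c, h) = 38 (N(c, h) = 75 - 1*37 = 75 - 37 = 38)
(17596 + N(-41, 9))/(-29310 + (-13151 - 1*(-17492))) = (17596 + 38)/(-29310 + (-13151 - 1*(-17492))) = 17634/(-29310 + (-13151 + 17492)) = 17634/(-29310 + 4341) = 17634/(-24969) = 17634*(-1/24969) = -5878/8323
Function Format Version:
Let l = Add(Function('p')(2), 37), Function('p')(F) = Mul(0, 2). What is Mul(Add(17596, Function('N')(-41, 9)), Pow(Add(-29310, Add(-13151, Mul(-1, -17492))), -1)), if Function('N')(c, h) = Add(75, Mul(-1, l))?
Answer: Rational(-5878, 8323) ≈ -0.70624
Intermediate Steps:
Function('p')(F) = 0
l = 37 (l = Add(0, 37) = 37)
Function('N')(c, h) = 38 (Function('N')(c, h) = Add(75, Mul(-1, 37)) = Add(75, -37) = 38)
Mul(Add(17596, Function('N')(-41, 9)), Pow(Add(-29310, Add(-13151, Mul(-1, -17492))), -1)) = Mul(Add(17596, 38), Pow(Add(-29310, Add(-13151, Mul(-1, -17492))), -1)) = Mul(17634, Pow(Add(-29310, Add(-13151, 17492)), -1)) = Mul(17634, Pow(Add(-29310, 4341), -1)) = Mul(17634, Pow(-24969, -1)) = Mul(17634, Rational(-1, 24969)) = Rational(-5878, 8323)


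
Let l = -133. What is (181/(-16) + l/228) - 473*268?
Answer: -6085243/48 ≈ -1.2678e+5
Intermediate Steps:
(181/(-16) + l/228) - 473*268 = (181/(-16) - 133/228) - 473*268 = (181*(-1/16) - 133*1/228) - 126764 = (-181/16 - 7/12) - 126764 = -571/48 - 126764 = -6085243/48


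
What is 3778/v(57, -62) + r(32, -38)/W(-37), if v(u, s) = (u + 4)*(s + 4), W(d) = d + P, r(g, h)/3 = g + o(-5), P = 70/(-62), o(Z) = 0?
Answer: -1249557/348493 ≈ -3.5856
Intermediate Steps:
P = -35/31 (P = 70*(-1/62) = -35/31 ≈ -1.1290)
r(g, h) = 3*g (r(g, h) = 3*(g + 0) = 3*g)
W(d) = -35/31 + d (W(d) = d - 35/31 = -35/31 + d)
v(u, s) = (4 + s)*(4 + u) (v(u, s) = (4 + u)*(4 + s) = (4 + s)*(4 + u))
3778/v(57, -62) + r(32, -38)/W(-37) = 3778/(16 + 4*(-62) + 4*57 - 62*57) + (3*32)/(-35/31 - 37) = 3778/(16 - 248 + 228 - 3534) + 96/(-1182/31) = 3778/(-3538) + 96*(-31/1182) = 3778*(-1/3538) - 496/197 = -1889/1769 - 496/197 = -1249557/348493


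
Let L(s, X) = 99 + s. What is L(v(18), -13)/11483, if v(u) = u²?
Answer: 423/11483 ≈ 0.036837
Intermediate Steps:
L(v(18), -13)/11483 = (99 + 18²)/11483 = (99 + 324)*(1/11483) = 423*(1/11483) = 423/11483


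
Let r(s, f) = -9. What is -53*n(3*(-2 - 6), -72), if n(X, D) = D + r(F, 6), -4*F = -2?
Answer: 4293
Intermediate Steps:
F = ½ (F = -¼*(-2) = ½ ≈ 0.50000)
n(X, D) = -9 + D (n(X, D) = D - 9 = -9 + D)
-53*n(3*(-2 - 6), -72) = -53*(-9 - 72) = -53*(-81) = 4293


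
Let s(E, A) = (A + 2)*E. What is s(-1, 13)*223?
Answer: -3345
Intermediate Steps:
s(E, A) = E*(2 + A) (s(E, A) = (2 + A)*E = E*(2 + A))
s(-1, 13)*223 = -(2 + 13)*223 = -1*15*223 = -15*223 = -3345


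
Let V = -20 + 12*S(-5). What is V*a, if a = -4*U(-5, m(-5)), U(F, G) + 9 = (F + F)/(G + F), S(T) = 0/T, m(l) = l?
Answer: -640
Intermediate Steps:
S(T) = 0
U(F, G) = -9 + 2*F/(F + G) (U(F, G) = -9 + (F + F)/(G + F) = -9 + (2*F)/(F + G) = -9 + 2*F/(F + G))
a = 32 (a = -4*(-9*(-5) - 7*(-5))/(-5 - 5) = -4*(45 + 35)/(-10) = -(-2)*80/5 = -4*(-8) = 32)
V = -20 (V = -20 + 12*0 = -20 + 0 = -20)
V*a = -20*32 = -640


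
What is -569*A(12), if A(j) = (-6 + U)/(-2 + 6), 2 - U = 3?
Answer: 3983/4 ≈ 995.75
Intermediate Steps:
U = -1 (U = 2 - 1*3 = 2 - 3 = -1)
A(j) = -7/4 (A(j) = (-6 - 1)/(-2 + 6) = -7/4)
-569*A(12) = -569*(-7/4) = 3983/4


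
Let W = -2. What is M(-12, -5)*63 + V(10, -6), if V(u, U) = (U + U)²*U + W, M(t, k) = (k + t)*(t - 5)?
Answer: 17341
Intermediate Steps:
M(t, k) = (-5 + t)*(k + t) (M(t, k) = (k + t)*(-5 + t) = (-5 + t)*(k + t))
V(u, U) = -2 + 4*U³ (V(u, U) = (U + U)²*U - 2 = (2*U)²*U - 2 = (4*U²)*U - 2 = 4*U³ - 2 = -2 + 4*U³)
M(-12, -5)*63 + V(10, -6) = ((-12)² - 5*(-5) - 5*(-12) - 5*(-12))*63 + (-2 + 4*(-6)³) = (144 + 25 + 60 + 60)*63 + (-2 + 4*(-216)) = 289*63 + (-2 - 864) = 18207 - 866 = 17341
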